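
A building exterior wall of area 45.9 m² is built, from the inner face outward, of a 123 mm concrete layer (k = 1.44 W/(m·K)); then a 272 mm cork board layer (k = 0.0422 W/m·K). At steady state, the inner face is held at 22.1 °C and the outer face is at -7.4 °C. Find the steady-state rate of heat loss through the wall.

Series thermal resistances, inner to outer:
  R_concrete = L/(kA) = 0.123/(1.44·45.9) = 0.001861 K/W
  R_cork board = L/(kA) = 0.272/(0.0422·45.9) = 0.1404 K/W
ΣR = 0.001861 + 0.1404 = 0.1423 K/W
Q = ΔT/ΣR = (22.1 °C − -7.4 °C)/0.1423 = 207 W

Q = 207 W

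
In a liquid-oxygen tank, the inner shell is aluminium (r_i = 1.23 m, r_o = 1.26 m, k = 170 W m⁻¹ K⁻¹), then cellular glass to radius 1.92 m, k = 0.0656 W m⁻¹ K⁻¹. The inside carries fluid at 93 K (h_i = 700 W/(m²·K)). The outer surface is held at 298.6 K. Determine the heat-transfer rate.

Series thermal resistances, inner to outer:
  R_conv,in = 1/(4πr²h) = 1/(4π·1.23²·700) = 7.514×10^-5 K/W
  R_aluminium = (1/1.23 − 1/1.26)/(4πk) = 0.01936/(4π·170) = 9.061×10^-6 K/W
  R_cellular glass = (1/1.26 − 1/1.92)/(4πk) = 0.2728/(4π·0.0656) = 0.3309 K/W
ΣR = 7.514×10^-5 + 9.061×10^-6 + 0.3309 = 0.3310 K/W
Q = ΔT/ΣR = (93 K − 298.6 K)/0.3310 = -621 W
(Negative Q ⇒ heat flows inward; heat gain = 621 W.)

Q = 621 W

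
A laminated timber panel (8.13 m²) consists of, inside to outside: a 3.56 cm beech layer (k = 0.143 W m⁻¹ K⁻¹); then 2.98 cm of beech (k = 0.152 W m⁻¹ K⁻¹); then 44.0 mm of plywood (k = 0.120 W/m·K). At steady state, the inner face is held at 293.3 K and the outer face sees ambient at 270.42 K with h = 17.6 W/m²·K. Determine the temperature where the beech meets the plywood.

Resistance network (inner→outer):
  R_beech = L/(kA) = 0.0356/(0.143·8.13) = 0.03062 K/W
  R_beech = L/(kA) = 0.0298/(0.152·8.13) = 0.02411 K/W
  R_plywood = L/(kA) = 0.0440/(0.120·8.13) = 0.04510 K/W
  R_conv,out = 1/(hA) = 1/(17.6·8.13) = 0.006989 K/W
ΣR = 0.03062 + 0.02411 + 0.04510 + 0.006989 = 0.1068 K/W
Q = ΔT/ΣR = (293.3 K − 270.42 K)/0.1068 = 214.2 W
From the inner boundary to the beech/plywood interface, ΣR_partial = 0.05473 K/W.
T_interface = T_in − Q·ΣR_partial = 293.3 K − (214.2)(0.05473) = 281.58 K

T = 281.58 K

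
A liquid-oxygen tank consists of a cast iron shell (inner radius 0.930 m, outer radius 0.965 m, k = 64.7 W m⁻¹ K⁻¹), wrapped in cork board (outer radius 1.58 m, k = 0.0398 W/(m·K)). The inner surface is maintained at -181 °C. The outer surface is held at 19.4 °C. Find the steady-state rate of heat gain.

Q = 248 W

Treat each layer as a resistance in series:
  R_cast iron = (1/0.930 − 1/0.965)/(4πk) = 0.03900/(4π·64.7) = 4.797×10^-5 K/W
  R_cork board = (1/0.965 − 1/1.58)/(4πk) = 0.4034/(4π·0.0398) = 0.8065 K/W
ΣR = 4.797×10^-5 + 0.8065 = 0.8065 K/W
Q = ΔT/ΣR = (-181 °C − 19.4 °C)/0.8065 = -248 W
(Negative Q ⇒ heat flows inward; heat gain = 248 W.)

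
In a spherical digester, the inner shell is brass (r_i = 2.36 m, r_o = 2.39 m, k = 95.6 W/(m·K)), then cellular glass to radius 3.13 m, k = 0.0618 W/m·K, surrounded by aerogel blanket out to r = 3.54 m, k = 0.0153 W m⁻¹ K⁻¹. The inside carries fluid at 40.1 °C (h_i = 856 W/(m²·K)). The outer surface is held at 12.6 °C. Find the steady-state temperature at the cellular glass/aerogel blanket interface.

T = 29.1 °C

Treat each layer as a resistance in series:
  R_conv,in = 1/(4πr²h) = 1/(4π·2.36²·856) = 1.669×10^-5 K/W
  R_brass = (1/2.36 − 1/2.39)/(4πk) = 0.005319/(4π·95.6) = 4.427×10^-6 K/W
  R_cellular glass = (1/2.39 − 1/3.13)/(4πk) = 0.09892/(4π·0.0618) = 0.1274 K/W
  R_aerogel blanket = (1/3.13 − 1/3.54)/(4πk) = 0.03700/(4π·0.0153) = 0.1925 K/W
ΣR = 1.669×10^-5 + 4.427×10^-6 + 0.1274 + 0.1925 = 0.3199 K/W
Q = ΔT/ΣR = (40.1 °C − 12.6 °C)/0.3199 = 85.96 W
From the inner boundary to the cellular glass/aerogel blanket interface, ΣR_partial = 0.1274 K/W.
T_interface = T_in − Q·ΣR_partial = 40.1 °C − (85.96)(0.1274) = 29.1 °C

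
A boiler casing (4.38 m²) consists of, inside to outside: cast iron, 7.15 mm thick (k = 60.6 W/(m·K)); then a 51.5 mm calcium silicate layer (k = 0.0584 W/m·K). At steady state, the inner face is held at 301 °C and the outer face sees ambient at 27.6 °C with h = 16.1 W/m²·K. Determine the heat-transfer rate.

Q = 1270 W

Series thermal resistances, inner to outer:
  R_cast iron = L/(kA) = 0.00715/(60.6·4.38) = 2.694×10^-5 K/W
  R_calcium silicate = L/(kA) = 0.0515/(0.0584·4.38) = 0.2013 K/W
  R_conv,out = 1/(hA) = 1/(16.1·4.38) = 0.01418 K/W
ΣR = 2.694×10^-5 + 0.2013 + 0.01418 = 0.2155 K/W
Q = ΔT/ΣR = (301 °C − 27.6 °C)/0.2155 = 1270 W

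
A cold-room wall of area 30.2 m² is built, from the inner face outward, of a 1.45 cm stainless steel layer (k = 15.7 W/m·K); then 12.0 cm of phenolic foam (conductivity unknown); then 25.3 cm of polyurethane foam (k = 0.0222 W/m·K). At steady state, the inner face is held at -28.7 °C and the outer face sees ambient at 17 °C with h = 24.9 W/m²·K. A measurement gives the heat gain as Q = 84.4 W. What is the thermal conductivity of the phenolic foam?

k = 0.0244 W/m·K

ΣR = ΔT/Q = |-28.7 − 17|/84.4 = 0.5415 K/W
Known resistances:
  R_stainless steel = L/(kA) = 0.0145/(15.7·30.2) = 3.058×10^-5 K/W
  R_polyurethane foam = L/(kA) = 0.253/(0.0222·30.2) = 0.3774 K/W
  R_conv,out = 1/(hA) = 1/(24.9·30.2) = 0.001330 K/W
R_phenolic foam = ΣR − ΣR_known = 0.5415 − 0.3788 = 0.1627 K/W
L/(kA) = 0.1627 ⇒ k = 0.120/(0.1627·30.2) = 0.0244 W/m·K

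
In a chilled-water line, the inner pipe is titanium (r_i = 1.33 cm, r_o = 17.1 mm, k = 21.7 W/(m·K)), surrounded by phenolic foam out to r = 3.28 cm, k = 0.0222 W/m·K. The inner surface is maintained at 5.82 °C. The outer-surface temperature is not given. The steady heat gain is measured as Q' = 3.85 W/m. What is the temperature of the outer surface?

Series resistances:
  R'_titanium = ln(0.0171/0.0133)/(2πk) = 0.2513/(2π·21.7) = 0.001843 m·K/W
  R'_phenolic foam = ln(0.0328/0.0171)/(2πk) = 0.6514/(2π·0.0222) = 4.670 m·K/W
ΣR = 4.671 m·K/W
ΔT = Q'·ΣR = 3.85 × 4.671 = 17.98 K
Heat flows inward, so T_out = T_in + ΔT = 5.82 + 17.98 = 23.8 °C

T_out = 23.8 °C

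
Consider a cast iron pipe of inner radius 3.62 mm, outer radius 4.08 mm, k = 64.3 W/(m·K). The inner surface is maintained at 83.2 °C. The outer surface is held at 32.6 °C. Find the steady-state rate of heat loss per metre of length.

Q' = 1.71×10^5 W/m

Q' = 2πk·ΔT/ln(r₂/r₁) = 2π × 64.3 × 50.6 / ln(0.00408/0.00362) = 1.71×10^5 W/m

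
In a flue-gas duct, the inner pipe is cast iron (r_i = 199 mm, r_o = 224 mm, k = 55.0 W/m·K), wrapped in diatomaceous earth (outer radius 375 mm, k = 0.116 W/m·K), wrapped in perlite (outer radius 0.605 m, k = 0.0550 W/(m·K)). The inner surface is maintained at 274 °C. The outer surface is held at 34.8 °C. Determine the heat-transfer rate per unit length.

Q' = 114 W/m

Series thermal resistances, inner to outer:
  R'_cast iron = ln(0.224/0.199)/(2πk) = 0.1183/(2π·55.0) = 3.424×10^-4 m·K/W
  R'_diatomaceous earth = ln(0.375/0.224)/(2πk) = 0.5153/(2π·0.116) = 0.7070 m·K/W
  R'_perlite = ln(0.605/0.375)/(2πk) = 0.4783/(2π·0.0550) = 1.384 m·K/W
ΣR = 3.424×10^-4 + 0.7070 + 1.384 = 2.091 m·K/W
Q' = ΔT/ΣR = (274 °C − 34.8 °C)/2.091 = 114 W/m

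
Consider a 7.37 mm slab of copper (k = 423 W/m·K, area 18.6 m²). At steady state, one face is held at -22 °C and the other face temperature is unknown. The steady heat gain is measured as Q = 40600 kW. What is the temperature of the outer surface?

Sum the resistances:
  R_copper = L/(kA) = 0.00737/(423·18.6) = 9.367×10^-7 K/W
ΣR = 9.367×10^-7 K/W
ΔT = Q·ΣR = 4.06×10^7 × 9.367×10^-7 = 38.03 K
Heat flows inward, so T_out = T_in + ΔT = -22 + 38.03 = 16.0 °C

T_out = 16.0 °C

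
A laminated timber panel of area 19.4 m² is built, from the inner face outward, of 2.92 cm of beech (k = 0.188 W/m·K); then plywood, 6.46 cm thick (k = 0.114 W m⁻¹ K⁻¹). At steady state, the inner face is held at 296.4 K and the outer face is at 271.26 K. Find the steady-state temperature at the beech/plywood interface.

Resistance network (inner→outer):
  R_beech = L/(kA) = 0.0292/(0.188·19.4) = 0.008006 K/W
  R_plywood = L/(kA) = 0.0646/(0.114·19.4) = 0.02921 K/W
ΣR = 0.008006 + 0.02921 = 0.03722 K/W
Q = ΔT/ΣR = (296.4 K − 271.26 K)/0.03722 = 675.4 W
From the inner boundary to the beech/plywood interface, ΣR_partial = 0.008006 K/W.
T_interface = T_in − Q·ΣR_partial = 296.4 K − (675.4)(0.008006) = 291.0 K

T = 291.0 K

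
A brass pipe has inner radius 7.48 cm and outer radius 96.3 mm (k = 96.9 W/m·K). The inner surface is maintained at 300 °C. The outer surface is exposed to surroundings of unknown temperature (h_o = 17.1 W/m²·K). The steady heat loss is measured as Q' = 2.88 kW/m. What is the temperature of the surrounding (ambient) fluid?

T_out = 20.5 °C

Sum the resistances:
  R'_brass = ln(0.0963/0.0748)/(2πk) = 0.2527/(2π·96.9) = 4.150×10^-4 m·K/W
  R'_conv,out = 1/(2πr h) = 1/(2π·0.0963·17.1) = 0.09665 m·K/W
ΣR = 0.09706 m·K/W
ΔT = Q'·ΣR = 2880 × 0.09706 = 279.5 K
Heat flows outward, so T_out = T_in − ΔT = 300 − 279.5 = 20.5 °C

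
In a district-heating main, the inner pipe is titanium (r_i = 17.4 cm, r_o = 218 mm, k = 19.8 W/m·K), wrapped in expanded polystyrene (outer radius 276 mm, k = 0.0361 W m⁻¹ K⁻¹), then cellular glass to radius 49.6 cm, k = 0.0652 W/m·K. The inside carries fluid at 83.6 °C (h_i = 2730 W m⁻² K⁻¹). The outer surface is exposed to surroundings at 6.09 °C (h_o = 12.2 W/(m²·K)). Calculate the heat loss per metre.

Q' = 31.0 W/m

Series thermal resistances, inner to outer:
  R'_conv,in = 1/(2πr h) = 1/(2π·0.174·2730) = 3.350×10^-4 m·K/W
  R'_titanium = ln(0.218/0.174)/(2πk) = 0.2254/(2π·19.8) = 0.001812 m·K/W
  R'_expanded polystyrene = ln(0.276/0.218)/(2πk) = 0.2359/(2π·0.0361) = 1.040 m·K/W
  R'_cellular glass = ln(0.496/0.276)/(2πk) = 0.5862/(2π·0.0652) = 1.431 m·K/W
  R'_conv,out = 1/(2πr h) = 1/(2π·0.496·12.2) = 0.02630 m·K/W
ΣR = 3.350×10^-4 + 0.001812 + 1.040 + 1.431 + 0.02630 = 2.499 m·K/W
Q' = ΔT/ΣR = (83.6 °C − 6.09 °C)/2.499 = 31.0 W/m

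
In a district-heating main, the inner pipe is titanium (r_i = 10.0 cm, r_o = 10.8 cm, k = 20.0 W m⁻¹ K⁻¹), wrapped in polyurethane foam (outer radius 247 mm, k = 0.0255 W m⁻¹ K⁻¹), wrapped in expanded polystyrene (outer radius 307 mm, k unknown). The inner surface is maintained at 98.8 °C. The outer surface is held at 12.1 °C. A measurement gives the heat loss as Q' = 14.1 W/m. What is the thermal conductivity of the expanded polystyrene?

ΣR = ΔT/Q' = |98.8 − 12.1|/14.1 = 6.149 m·K/W
Known resistances:
  R'_titanium = ln(0.108/0.100)/(2πk) = 0.07696/(2π·20.0) = 6.124×10^-4 m·K/W
  R'_polyurethane foam = ln(0.247/0.108)/(2πk) = 0.8273/(2π·0.0255) = 5.163 m·K/W
R_expanded polystyrene = ΣR − ΣR_known = 6.149 − 5.164 = 0.9850 m·K/W
ln(r₂/r₁)/(2πk) = 0.9850 ⇒ k = 0.2175/(2π·0.9850) = 0.0351 W/m·K

k = 0.0351 W/m·K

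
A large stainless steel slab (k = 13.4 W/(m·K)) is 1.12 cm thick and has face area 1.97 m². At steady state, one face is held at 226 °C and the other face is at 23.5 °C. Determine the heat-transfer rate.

Q = 477 kW

Q = kA·ΔT/L = 13.4 × 1.97 × |226 °C − 23.5 °C| / 0.0112 = 4.77×10^5 W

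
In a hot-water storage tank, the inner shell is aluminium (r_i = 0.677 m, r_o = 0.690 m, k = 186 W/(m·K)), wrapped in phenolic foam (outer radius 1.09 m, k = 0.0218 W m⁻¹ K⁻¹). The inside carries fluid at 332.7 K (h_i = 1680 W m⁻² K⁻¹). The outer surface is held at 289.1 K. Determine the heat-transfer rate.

Resistance network (inner→outer):
  R_conv,in = 1/(4πr²h) = 1/(4π·0.677²·1680) = 1.033×10^-4 K/W
  R_aluminium = (1/0.677 − 1/0.690)/(4πk) = 0.02783/(4π·186) = 1.191×10^-5 K/W
  R_phenolic foam = (1/0.690 − 1/1.09)/(4πk) = 0.5318/(4π·0.0218) = 1.941 K/W
ΣR = 1.033×10^-4 + 1.191×10^-5 + 1.941 = 1.941 K/W
Q = ΔT/ΣR = (332.7 K − 289.1 K)/1.941 = 22.5 W

Q = 22.5 W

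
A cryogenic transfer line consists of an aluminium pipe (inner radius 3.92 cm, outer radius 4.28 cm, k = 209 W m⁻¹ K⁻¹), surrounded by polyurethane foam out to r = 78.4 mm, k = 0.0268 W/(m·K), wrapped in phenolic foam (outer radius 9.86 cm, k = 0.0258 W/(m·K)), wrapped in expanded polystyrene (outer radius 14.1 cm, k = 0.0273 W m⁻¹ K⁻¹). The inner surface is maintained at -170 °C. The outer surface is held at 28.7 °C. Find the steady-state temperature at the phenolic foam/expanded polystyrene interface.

Treat each layer as a resistance in series:
  R'_aluminium = ln(0.0428/0.0392)/(2πk) = 0.08786/(2π·209) = 6.691×10^-5 m·K/W
  R'_polyurethane foam = ln(0.0784/0.0428)/(2πk) = 0.6053/(2π·0.0268) = 3.595 m·K/W
  R'_phenolic foam = ln(0.0986/0.0784)/(2πk) = 0.2292/(2π·0.0258) = 1.414 m·K/W
  R'_expanded polystyrene = ln(0.141/0.0986)/(2πk) = 0.3577/(2π·0.0273) = 2.085 m·K/W
ΣR = 6.691×10^-5 + 3.595 + 1.414 + 2.085 = 7.094 m·K/W
Q' = ΔT/ΣR = (-170 °C − 28.7 °C)/7.094 = -28.01 W/m
From the inner boundary to the phenolic foam/expanded polystyrene interface, ΣR_partial = 5.009 m·K/W.
T_interface = T_in − Q'·ΣR_partial = -170 °C − (-28.01)(5.009) = -29.7 °C

T = -29.7 °C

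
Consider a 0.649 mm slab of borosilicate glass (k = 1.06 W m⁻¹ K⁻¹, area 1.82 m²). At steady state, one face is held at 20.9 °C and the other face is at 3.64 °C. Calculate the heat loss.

Q = 51300 W

Q = kA·ΔT/L = 1.06 × 1.82 × |20.9 °C − 3.64 °C| / 6.49×10^-4 = 51300 W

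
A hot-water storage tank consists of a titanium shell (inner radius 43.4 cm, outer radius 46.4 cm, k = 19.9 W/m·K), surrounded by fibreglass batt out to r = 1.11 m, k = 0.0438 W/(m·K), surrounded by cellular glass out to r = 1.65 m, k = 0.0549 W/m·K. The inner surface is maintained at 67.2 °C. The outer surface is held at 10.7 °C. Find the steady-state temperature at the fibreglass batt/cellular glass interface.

T = 19.6 °C

Series thermal resistances, inner to outer:
  R_titanium = (1/0.434 − 1/0.464)/(4πk) = 0.1490/(4π·19.9) = 5.957×10^-4 K/W
  R_fibreglass batt = (1/0.464 − 1/1.11)/(4πk) = 1.254/(4π·0.0438) = 2.279 K/W
  R_cellular glass = (1/1.11 − 1/1.65)/(4πk) = 0.2948/(4π·0.0549) = 0.4274 K/W
ΣR = 5.957×10^-4 + 2.279 + 0.4274 = 2.707 K/W
Q = ΔT/ΣR = (67.2 °C − 10.7 °C)/2.707 = 20.87 W
From the inner boundary to the fibreglass batt/cellular glass interface, ΣR_partial = 2.280 K/W.
T_interface = T_in − Q·ΣR_partial = 67.2 °C − (20.87)(2.280) = 19.6 °C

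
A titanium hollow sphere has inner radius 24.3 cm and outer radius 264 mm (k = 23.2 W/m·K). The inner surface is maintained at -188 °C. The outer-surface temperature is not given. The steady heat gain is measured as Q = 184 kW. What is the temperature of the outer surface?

T_out = 18.6 °C

Series resistances:
  R_titanium = (1/0.243 − 1/0.264)/(4πk) = 0.3273/(4π·23.2) = 0.001123 K/W
ΣR = 0.001123 K/W
ΔT = Q·ΣR = 1.84×10^5 × 0.001123 = 206.6 K
Heat flows inward, so T_out = T_in + ΔT = -188 + 206.6 = 18.6 °C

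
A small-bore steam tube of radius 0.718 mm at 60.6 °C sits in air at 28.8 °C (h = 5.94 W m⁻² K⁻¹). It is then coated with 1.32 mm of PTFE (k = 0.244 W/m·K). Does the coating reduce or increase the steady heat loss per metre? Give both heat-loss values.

increases: 0.852 → 2.30 W/m

Critical radius for a cylinder: r_cr = k/h = 0.0411 m = 4.11 cm.
Outer radius after coating: r₂ = 7.18×10^-4 + 0.00132 = 0.002038 m.
Since r₁ < r_cr and r₂ ≤ r_cr, the coating moves toward the maximum at r_cr — heat loss rises.
Bare: R = 1/(2πr₁h) = 37.32 m·K/W; Q = 31.8/37.32 = 0.852 W/m.
Coated: R = R_cond + R_conv = 13.83 m·K/W; Q = 31.8/13.83 = 2.30 W/m.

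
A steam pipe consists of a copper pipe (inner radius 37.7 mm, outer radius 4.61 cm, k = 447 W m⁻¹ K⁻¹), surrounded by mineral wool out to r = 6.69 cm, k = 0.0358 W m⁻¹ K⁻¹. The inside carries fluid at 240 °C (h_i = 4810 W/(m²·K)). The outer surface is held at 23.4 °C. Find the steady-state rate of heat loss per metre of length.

Resistance network (inner→outer):
  R'_conv,in = 1/(2πr h) = 1/(2π·0.0377·4810) = 8.777×10^-4 m·K/W
  R'_copper = ln(0.0461/0.0377)/(2πk) = 0.2012/(2π·447) = 7.162×10^-5 m·K/W
  R'_mineral wool = ln(0.0669/0.0461)/(2πk) = 0.3724/(2π·0.0358) = 1.656 m·K/W
ΣR = 8.777×10^-4 + 7.162×10^-5 + 1.656 = 1.657 m·K/W
Q' = ΔT/ΣR = (240 °C − 23.4 °C)/1.657 = 131 W/m

Q' = 131 W/m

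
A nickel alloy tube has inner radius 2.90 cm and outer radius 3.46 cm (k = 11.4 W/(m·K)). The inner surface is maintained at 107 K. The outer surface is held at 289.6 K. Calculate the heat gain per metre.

Q' = 74.1 kW/m

Q' = 2πk·ΔT/ln(r₂/r₁) = 2π × 11.4 × 182.6 / ln(0.0346/0.0290) = 74100 W/m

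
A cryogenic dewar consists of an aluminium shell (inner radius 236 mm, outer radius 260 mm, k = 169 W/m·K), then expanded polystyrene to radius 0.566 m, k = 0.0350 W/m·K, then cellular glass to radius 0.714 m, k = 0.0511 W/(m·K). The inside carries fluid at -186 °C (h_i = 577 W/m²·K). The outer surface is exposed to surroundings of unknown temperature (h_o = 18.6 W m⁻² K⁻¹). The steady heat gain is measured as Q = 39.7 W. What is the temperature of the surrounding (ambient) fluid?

T_out = 24.8 °C

Series resistances:
  R_conv,in = 1/(4πr²h) = 1/(4π·0.236²·577) = 0.002476 K/W
  R_aluminium = (1/0.236 − 1/0.260)/(4πk) = 0.3911/(4π·169) = 1.842×10^-4 K/W
  R_expanded polystyrene = (1/0.260 − 1/0.566)/(4πk) = 2.079/(4π·0.0350) = 4.728 K/W
  R_cellular glass = (1/0.566 − 1/0.714)/(4πk) = 0.3662/(4π·0.0511) = 0.5703 K/W
  R_conv,out = 1/(4πr²h) = 1/(4π·0.714²·18.6) = 0.008392 K/W
ΣR = 5.309 K/W
ΔT = Q·ΣR = 39.7 × 5.309 = 210.8 K
Heat flows inward, so T_out = T_in + ΔT = -186 + 210.8 = 24.8 °C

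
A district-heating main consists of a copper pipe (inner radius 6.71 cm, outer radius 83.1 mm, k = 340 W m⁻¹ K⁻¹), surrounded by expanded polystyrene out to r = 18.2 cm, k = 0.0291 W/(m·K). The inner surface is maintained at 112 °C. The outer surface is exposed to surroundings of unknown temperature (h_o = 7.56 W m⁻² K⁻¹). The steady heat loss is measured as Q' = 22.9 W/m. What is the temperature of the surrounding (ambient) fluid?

T_out = 11.2 °C

Series resistances:
  R'_copper = ln(0.0831/0.0671)/(2πk) = 0.2139/(2π·340) = 1.001×10^-4 m·K/W
  R'_expanded polystyrene = ln(0.182/0.0831)/(2πk) = 0.7840/(2π·0.0291) = 4.288 m·K/W
  R'_conv,out = 1/(2πr h) = 1/(2π·0.182·7.56) = 0.1157 m·K/W
ΣR = 4.403 m·K/W
ΔT = Q'·ΣR = 22.9 × 4.403 = 100.8 K
Heat flows outward, so T_out = T_in − ΔT = 112 − 100.8 = 11.2 °C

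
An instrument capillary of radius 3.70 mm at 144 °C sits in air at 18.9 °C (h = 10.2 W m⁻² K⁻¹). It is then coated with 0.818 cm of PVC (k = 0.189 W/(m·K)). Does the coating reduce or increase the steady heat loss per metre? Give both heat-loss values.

Critical radius for a cylinder: r_cr = k/h = 0.0185 m = 1.85 cm.
Outer radius after coating: r₂ = 0.00370 + 0.00818 = 0.01188 m.
Since r₁ < r_cr and r₂ ≤ r_cr, the coating moves toward the maximum at r_cr — heat loss rises.
Bare: R = 1/(2πr₁h) = 4.217 m·K/W; Q = 125.1/4.217 = 29.7 W/m.
Coated: R = R_cond + R_conv = 2.296 m·K/W; Q = 125.1/2.296 = 54.5 W/m.

increases: 29.7 → 54.5 W/m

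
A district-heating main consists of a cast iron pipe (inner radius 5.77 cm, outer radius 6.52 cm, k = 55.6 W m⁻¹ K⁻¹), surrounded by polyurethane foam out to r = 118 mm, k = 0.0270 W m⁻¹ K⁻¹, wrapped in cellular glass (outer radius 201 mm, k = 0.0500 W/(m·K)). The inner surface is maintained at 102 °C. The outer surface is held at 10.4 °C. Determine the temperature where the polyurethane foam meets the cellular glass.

T = 40.3 °C

Treat each layer as a resistance in series:
  R'_cast iron = ln(0.0652/0.0577)/(2πk) = 0.1222/(2π·55.6) = 3.498×10^-4 m·K/W
  R'_polyurethane foam = ln(0.118/0.0652)/(2πk) = 0.5932/(2π·0.0270) = 3.497 m·K/W
  R'_cellular glass = ln(0.201/0.118)/(2πk) = 0.5326/(2π·0.0500) = 1.695 m·K/W
ΣR = 3.498×10^-4 + 3.497 + 1.695 = 5.192 m·K/W
Q' = ΔT/ΣR = (102 °C − 10.4 °C)/5.192 = 17.64 W/m
From the inner boundary to the polyurethane foam/cellular glass interface, ΣR_partial = 3.497 m·K/W.
T_interface = T_in − Q'·ΣR_partial = 102 °C − (17.64)(3.497) = 40.3 °C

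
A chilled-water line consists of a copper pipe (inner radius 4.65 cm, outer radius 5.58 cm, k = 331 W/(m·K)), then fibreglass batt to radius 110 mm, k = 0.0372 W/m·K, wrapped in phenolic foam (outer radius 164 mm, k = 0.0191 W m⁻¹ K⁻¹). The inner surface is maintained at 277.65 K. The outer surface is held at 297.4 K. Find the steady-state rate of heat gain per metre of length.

Q' = 3.17 W/m

Series thermal resistances, inner to outer:
  R'_copper = ln(0.0558/0.0465)/(2πk) = 0.1823/(2π·331) = 8.767×10^-5 m·K/W
  R'_fibreglass batt = ln(0.110/0.0558)/(2πk) = 0.6787/(2π·0.0372) = 2.904 m·K/W
  R'_phenolic foam = ln(0.164/0.110)/(2πk) = 0.3994/(2π·0.0191) = 3.328 m·K/W
ΣR = 8.767×10^-5 + 2.904 + 3.328 = 6.232 m·K/W
Q' = ΔT/ΣR = (277.65 K − 297.4 K)/6.232 = -3.17 W/m
(Negative Q' ⇒ heat flows inward; heat gain = 3.17 W/m.)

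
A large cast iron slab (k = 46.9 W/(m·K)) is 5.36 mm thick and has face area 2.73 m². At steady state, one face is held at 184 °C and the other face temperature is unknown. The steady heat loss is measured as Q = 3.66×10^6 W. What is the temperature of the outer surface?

T_out = 30.8 °C

Sum the resistances:
  R_cast iron = L/(kA) = 0.00536/(46.9·2.73) = 4.186×10^-5 K/W
ΣR = 4.186×10^-5 K/W
ΔT = Q·ΣR = 3.66×10^6 × 4.186×10^-5 = 153.2 K
Heat flows outward, so T_out = T_in − ΔT = 184 − 153.2 = 30.8 °C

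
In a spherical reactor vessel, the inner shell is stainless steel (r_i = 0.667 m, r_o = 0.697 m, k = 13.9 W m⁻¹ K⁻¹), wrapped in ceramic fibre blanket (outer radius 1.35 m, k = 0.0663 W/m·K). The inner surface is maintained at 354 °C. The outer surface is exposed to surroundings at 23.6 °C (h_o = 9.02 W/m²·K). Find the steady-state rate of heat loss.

Q = 394 W

Resistance network (inner→outer):
  R_stainless steel = (1/0.667 − 1/0.697)/(4πk) = 0.06453/(4π·13.9) = 3.694×10^-4 K/W
  R_ceramic fibre blanket = (1/0.697 − 1/1.35)/(4πk) = 0.6940/(4π·0.0663) = 0.8330 K/W
  R_conv,out = 1/(4πr²h) = 1/(4π·1.35²·9.02) = 0.004841 K/W
ΣR = 3.694×10^-4 + 0.8330 + 0.004841 = 0.8382 K/W
Q = ΔT/ΣR = (354 °C − 23.6 °C)/0.8382 = 394 W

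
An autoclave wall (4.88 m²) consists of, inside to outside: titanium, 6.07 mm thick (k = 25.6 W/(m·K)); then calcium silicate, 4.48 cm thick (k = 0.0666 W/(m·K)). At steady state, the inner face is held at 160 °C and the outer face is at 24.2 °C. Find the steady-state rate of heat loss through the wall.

Series thermal resistances, inner to outer:
  R_titanium = L/(kA) = 0.00607/(25.6·4.88) = 4.859×10^-5 K/W
  R_calcium silicate = L/(kA) = 0.0448/(0.0666·4.88) = 0.1378 K/W
ΣR = 4.859×10^-5 + 0.1378 = 0.1378 K/W
Q = ΔT/ΣR = (160 °C − 24.2 °C)/0.1378 = 985 W

Q = 985 W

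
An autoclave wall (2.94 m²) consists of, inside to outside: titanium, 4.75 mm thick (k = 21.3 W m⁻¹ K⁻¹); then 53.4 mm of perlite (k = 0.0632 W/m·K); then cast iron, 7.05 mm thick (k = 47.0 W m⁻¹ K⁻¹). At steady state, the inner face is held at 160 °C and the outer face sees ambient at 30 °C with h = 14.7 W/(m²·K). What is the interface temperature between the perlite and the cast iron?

Treat each layer as a resistance in series:
  R_titanium = L/(kA) = 0.00475/(21.3·2.94) = 7.585×10^-5 K/W
  R_perlite = L/(kA) = 0.0534/(0.0632·2.94) = 0.2874 K/W
  R_cast iron = L/(kA) = 0.00705/(47.0·2.94) = 5.102×10^-5 K/W
  R_conv,out = 1/(hA) = 1/(14.7·2.94) = 0.02314 K/W
ΣR = 7.585×10^-5 + 0.2874 + 5.102×10^-5 + 0.02314 = 0.3107 K/W
Q = ΔT/ΣR = (160 °C − 30 °C)/0.3107 = 418.4 W
From the inner boundary to the perlite/cast iron interface, ΣR_partial = 0.2875 K/W.
T_interface = T_in − Q·ΣR_partial = 160 °C − (418.4)(0.2875) = 39.7 °C

T = 39.7 °C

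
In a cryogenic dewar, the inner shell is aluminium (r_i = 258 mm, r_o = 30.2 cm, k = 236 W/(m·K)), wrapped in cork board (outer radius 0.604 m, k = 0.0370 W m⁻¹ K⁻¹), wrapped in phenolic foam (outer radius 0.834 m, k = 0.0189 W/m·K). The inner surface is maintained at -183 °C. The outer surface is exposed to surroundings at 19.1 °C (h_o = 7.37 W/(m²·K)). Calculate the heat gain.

Series thermal resistances, inner to outer:
  R_aluminium = (1/0.258 − 1/0.302)/(4πk) = 0.5647/(4π·236) = 1.904×10^-4 K/W
  R_cork board = (1/0.302 − 1/0.604)/(4πk) = 1.656/(4π·0.0370) = 3.561 K/W
  R_phenolic foam = (1/0.604 − 1/0.834)/(4πk) = 0.4566/(4π·0.0189) = 1.922 K/W
  R_conv,out = 1/(4πr²h) = 1/(4π·0.834²·7.37) = 0.01552 K/W
ΣR = 1.904×10^-4 + 3.561 + 1.922 + 0.01552 = 5.499 K/W
Q = ΔT/ΣR = (-183 °C − 19.1 °C)/5.499 = -36.8 W
(Negative Q ⇒ heat flows inward; heat gain = 36.8 W.)

Q = 36.8 W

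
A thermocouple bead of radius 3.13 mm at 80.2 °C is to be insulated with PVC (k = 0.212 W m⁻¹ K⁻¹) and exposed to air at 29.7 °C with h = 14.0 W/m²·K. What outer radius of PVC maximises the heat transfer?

For a sphere, r_cr = 2k_ins/h = 2·0.212/14.0 = 0.0303 m = 3.03 cm

r_cr = 3.03 cm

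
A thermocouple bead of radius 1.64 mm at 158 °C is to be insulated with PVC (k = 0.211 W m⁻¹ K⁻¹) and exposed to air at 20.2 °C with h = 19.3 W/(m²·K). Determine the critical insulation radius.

For a sphere, r_cr = 2k_ins/h = 2·0.211/19.3 = 0.0219 m = 2.19 cm

r_cr = 2.19 cm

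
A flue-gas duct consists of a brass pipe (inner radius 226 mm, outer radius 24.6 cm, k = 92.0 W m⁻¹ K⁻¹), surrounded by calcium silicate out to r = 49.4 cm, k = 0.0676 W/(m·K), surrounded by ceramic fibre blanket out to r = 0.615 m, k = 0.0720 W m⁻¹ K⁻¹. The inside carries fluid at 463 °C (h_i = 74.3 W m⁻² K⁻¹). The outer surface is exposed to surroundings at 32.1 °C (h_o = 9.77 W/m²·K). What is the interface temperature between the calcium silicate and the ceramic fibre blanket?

T = 134 °C

Treat each layer as a resistance in series:
  R'_conv,in = 1/(2πr h) = 1/(2π·0.226·74.3) = 0.009478 m·K/W
  R'_brass = ln(0.246/0.226)/(2πk) = 0.08480/(2π·92.0) = 1.467×10^-4 m·K/W
  R'_calcium silicate = ln(0.494/0.246)/(2πk) = 0.6972/(2π·0.0676) = 1.641 m·K/W
  R'_ceramic fibre blanket = ln(0.615/0.494)/(2πk) = 0.2191/(2π·0.0720) = 0.4843 m·K/W
  R'_conv,out = 1/(2πr h) = 1/(2π·0.615·9.77) = 0.02649 m·K/W
ΣR = 0.009478 + 1.467×10^-4 + 1.641 + 0.4843 + 0.02649 = 2.161 m·K/W
Q' = ΔT/ΣR = (463 °C − 32.1 °C)/2.161 = 199.4 W/m
From the inner boundary to the calcium silicate/ceramic fibre blanket interface, ΣR_partial = 1.651 m·K/W.
T_interface = T_in − Q'·ΣR_partial = 463 °C − (199.4)(1.651) = 134 °C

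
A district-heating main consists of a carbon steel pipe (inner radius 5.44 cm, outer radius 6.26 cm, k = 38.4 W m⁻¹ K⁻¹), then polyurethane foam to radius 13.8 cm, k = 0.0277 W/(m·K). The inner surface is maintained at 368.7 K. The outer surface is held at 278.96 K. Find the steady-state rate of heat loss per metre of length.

Q' = 19.8 W/m

Resistance network (inner→outer):
  R'_carbon steel = ln(0.0626/0.0544)/(2πk) = 0.1404/(2π·38.4) = 5.819×10^-4 m·K/W
  R'_polyurethane foam = ln(0.138/0.0626)/(2πk) = 0.7905/(2π·0.0277) = 4.542 m·K/W
ΣR = 5.819×10^-4 + 4.542 = 4.543 m·K/W
Q' = ΔT/ΣR = (368.7 K − 278.96 K)/4.543 = 19.8 W/m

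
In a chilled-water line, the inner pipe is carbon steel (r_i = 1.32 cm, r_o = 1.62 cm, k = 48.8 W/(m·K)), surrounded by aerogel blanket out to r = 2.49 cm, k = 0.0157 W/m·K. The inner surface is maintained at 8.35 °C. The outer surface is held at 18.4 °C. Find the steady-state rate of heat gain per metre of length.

Series thermal resistances, inner to outer:
  R'_carbon steel = ln(0.0162/0.0132)/(2πk) = 0.2048/(2π·48.8) = 6.679×10^-4 m·K/W
  R'_aerogel blanket = ln(0.0249/0.0162)/(2πk) = 0.4299/(2π·0.0157) = 4.358 m·K/W
ΣR = 6.679×10^-4 + 4.358 = 4.359 m·K/W
Q' = ΔT/ΣR = (8.35 °C − 18.4 °C)/4.359 = -2.31 W/m
(Negative Q' ⇒ heat flows inward; heat gain = 2.31 W/m.)

Q' = 2.31 W/m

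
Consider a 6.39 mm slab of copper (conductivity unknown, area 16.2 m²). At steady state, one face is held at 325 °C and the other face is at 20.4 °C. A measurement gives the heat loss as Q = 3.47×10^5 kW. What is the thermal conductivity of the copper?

k = 449 W/m·K

ΣR = ΔT/Q = |325 − 20.4|/3.47×10^8 = 8.778×10^-7 K/W
L/(kA) = 8.778×10^-7 ⇒ k = 0.00639/(8.778×10^-7·16.2) = 449 W/m·K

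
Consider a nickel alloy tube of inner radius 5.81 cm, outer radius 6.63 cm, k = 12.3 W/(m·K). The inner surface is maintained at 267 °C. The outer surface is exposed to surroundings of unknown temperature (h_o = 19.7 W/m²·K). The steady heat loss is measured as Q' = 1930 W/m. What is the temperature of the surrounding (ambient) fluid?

Sum the resistances:
  R'_nickel alloy = ln(0.0663/0.0581)/(2πk) = 0.1320/(2π·12.3) = 0.001708 m·K/W
  R'_conv,out = 1/(2πr h) = 1/(2π·0.0663·19.7) = 0.1219 m·K/W
ΣR = 0.1236 m·K/W
ΔT = Q'·ΣR = 1930 × 0.1236 = 238.5 K
Heat flows outward, so T_out = T_in − ΔT = 267 − 238.5 = 28.5 °C

T_out = 28.5 °C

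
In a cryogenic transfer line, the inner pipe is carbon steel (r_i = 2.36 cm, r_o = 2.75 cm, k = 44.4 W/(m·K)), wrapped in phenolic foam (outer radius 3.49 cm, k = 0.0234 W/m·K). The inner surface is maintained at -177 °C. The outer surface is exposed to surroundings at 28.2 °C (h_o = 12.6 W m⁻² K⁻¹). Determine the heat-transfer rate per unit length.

Q' = 103 W/m

Resistance network (inner→outer):
  R'_carbon steel = ln(0.0275/0.0236)/(2πk) = 0.1529/(2π·44.4) = 5.482×10^-4 m·K/W
  R'_phenolic foam = ln(0.0349/0.0275)/(2πk) = 0.2383/(2π·0.0234) = 1.621 m·K/W
  R'_conv,out = 1/(2πr h) = 1/(2π·0.0349·12.6) = 0.3619 m·K/W
ΣR = 5.482×10^-4 + 1.621 + 0.3619 = 1.983 m·K/W
Q' = ΔT/ΣR = (-177 °C − 28.2 °C)/1.983 = -103 W/m
(Negative Q' ⇒ heat flows inward; heat gain = 103 W/m.)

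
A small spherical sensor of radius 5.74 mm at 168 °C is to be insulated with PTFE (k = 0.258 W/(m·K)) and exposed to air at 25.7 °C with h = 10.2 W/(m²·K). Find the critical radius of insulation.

r_cr = 5.06 cm

For a sphere, r_cr = 2k_ins/h = 2·0.258/10.2 = 0.0506 m = 5.06 cm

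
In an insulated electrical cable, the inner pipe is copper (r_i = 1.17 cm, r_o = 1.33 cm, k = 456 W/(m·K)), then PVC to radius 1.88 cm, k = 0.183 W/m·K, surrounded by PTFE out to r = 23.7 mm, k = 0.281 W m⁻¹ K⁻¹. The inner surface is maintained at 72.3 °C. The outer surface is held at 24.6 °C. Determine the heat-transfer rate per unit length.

Treat each layer as a resistance in series:
  R'_copper = ln(0.0133/0.0117)/(2πk) = 0.1282/(2π·456) = 4.474×10^-5 m·K/W
  R'_PVC = ln(0.0188/0.0133)/(2πk) = 0.3461/(2π·0.183) = 0.3010 m·K/W
  R'_PTFE = ln(0.0237/0.0188)/(2πk) = 0.2316/(2π·0.281) = 0.1312 m·K/W
ΣR = 4.474×10^-5 + 0.3010 + 0.1312 = 0.4322 m·K/W
Q' = ΔT/ΣR = (72.3 °C − 24.6 °C)/0.4322 = 110 W/m

Q' = 110 W/m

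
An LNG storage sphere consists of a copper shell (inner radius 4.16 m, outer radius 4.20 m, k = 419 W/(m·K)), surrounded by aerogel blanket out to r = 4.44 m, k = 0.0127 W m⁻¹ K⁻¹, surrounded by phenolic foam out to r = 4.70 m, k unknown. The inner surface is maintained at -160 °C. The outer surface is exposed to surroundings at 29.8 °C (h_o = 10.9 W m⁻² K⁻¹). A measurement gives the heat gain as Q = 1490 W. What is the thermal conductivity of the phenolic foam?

ΣR = ΔT/Q = |-160 − 29.8|/1490 = 0.1274 K/W
Known resistances:
  R_copper = (1/4.16 − 1/4.20)/(4πk) = 0.002289/(4π·419) = 4.348×10^-7 K/W
  R_aerogel blanket = (1/4.20 − 1/4.44)/(4πk) = 0.01287/(4π·0.0127) = 0.08064 K/W
  R_conv,out = 1/(4πr²h) = 1/(4π·4.70²·10.9) = 3.305×10^-4 K/W
R_phenolic foam = ΣR − ΣR_known = 0.1274 − 0.08097 = 0.04643 K/W
(1/r₁−1/r₂)/(4πk) = 0.04643 ⇒ k = 0.01246/(4π·0.04643) = 0.0214 W/m·K

k = 0.0214 W/m·K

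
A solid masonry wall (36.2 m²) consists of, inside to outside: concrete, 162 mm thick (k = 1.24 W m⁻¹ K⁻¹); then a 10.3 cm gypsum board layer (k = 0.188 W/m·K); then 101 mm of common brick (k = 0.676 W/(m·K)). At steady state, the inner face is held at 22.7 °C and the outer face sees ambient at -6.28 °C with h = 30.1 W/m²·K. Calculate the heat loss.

Series thermal resistances, inner to outer:
  R_concrete = L/(kA) = 0.162/(1.24·36.2) = 0.003609 K/W
  R_gypsum board = L/(kA) = 0.103/(0.188·36.2) = 0.01513 K/W
  R_common brick = L/(kA) = 0.101/(0.676·36.2) = 0.004127 K/W
  R_conv,out = 1/(hA) = 1/(30.1·36.2) = 9.178×10^-4 K/W
ΣR = 0.003609 + 0.01513 + 0.004127 + 9.178×10^-4 = 0.02378 K/W
Q = ΔT/ΣR = (22.7 °C − -6.28 °C)/0.02378 = 1220 W

Q = 1220 W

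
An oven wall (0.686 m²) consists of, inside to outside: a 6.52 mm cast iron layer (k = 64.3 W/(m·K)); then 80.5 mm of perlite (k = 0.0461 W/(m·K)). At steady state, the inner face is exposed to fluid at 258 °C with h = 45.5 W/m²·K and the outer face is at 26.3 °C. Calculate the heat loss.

Resistance network (inner→outer):
  R_conv,in = 1/(hA) = 1/(45.5·0.686) = 0.03204 K/W
  R_cast iron = L/(kA) = 0.00652/(64.3·0.686) = 1.478×10^-4 K/W
  R_perlite = L/(kA) = 0.0805/(0.0461·0.686) = 2.545 K/W
ΣR = 0.03204 + 1.478×10^-4 + 2.545 = 2.577 K/W
Q = ΔT/ΣR = (258 °C − 26.3 °C)/2.577 = 89.9 W

Q = 89.9 W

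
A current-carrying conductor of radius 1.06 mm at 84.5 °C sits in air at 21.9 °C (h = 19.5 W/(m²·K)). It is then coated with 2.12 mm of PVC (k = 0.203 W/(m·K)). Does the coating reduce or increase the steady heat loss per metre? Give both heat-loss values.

increases: 8.13 → 18.3 W/m

Critical radius for a cylinder: r_cr = k/h = 0.0104 m = 1.04 cm.
Outer radius after coating: r₂ = 0.00106 + 0.00212 = 0.00318 m.
Since r₁ < r_cr and r₂ ≤ r_cr, the coating moves toward the maximum at r_cr — heat loss rises.
Bare: R = 1/(2πr₁h) = 7.700 m·K/W; Q = 62.6/7.700 = 8.13 W/m.
Coated: R = R_cond + R_conv = 3.428 m·K/W; Q = 62.6/3.428 = 18.3 W/m.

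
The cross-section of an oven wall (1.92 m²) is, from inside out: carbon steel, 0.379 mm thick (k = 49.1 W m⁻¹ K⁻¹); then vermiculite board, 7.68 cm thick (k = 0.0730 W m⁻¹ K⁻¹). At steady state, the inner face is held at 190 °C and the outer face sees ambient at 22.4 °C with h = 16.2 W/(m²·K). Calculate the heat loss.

Q = 289 W

Series thermal resistances, inner to outer:
  R_carbon steel = L/(kA) = 3.79×10^-4/(49.1·1.92) = 4.020×10^-6 K/W
  R_vermiculite board = L/(kA) = 0.0768/(0.0730·1.92) = 0.5479 K/W
  R_conv,out = 1/(hA) = 1/(16.2·1.92) = 0.03215 K/W
ΣR = 4.020×10^-6 + 0.5479 + 0.03215 = 0.5801 K/W
Q = ΔT/ΣR = (190 °C − 22.4 °C)/0.5801 = 289 W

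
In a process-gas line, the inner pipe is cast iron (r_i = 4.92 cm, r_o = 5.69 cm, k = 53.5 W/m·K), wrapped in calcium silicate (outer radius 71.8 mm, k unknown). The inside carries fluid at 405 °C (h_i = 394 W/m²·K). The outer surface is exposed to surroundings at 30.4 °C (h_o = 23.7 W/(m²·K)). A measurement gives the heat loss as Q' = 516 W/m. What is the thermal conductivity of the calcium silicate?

k = 0.0593 W/m·K

ΣR = ΔT/Q' = |405 − 30.4|/516 = 0.7260 m·K/W
Known resistances:
  R'_conv,in = 1/(2πr h) = 1/(2π·0.0492·394) = 0.008210 m·K/W
  R'_cast iron = ln(0.0569/0.0492)/(2πk) = 0.1454/(2π·53.5) = 4.325×10^-4 m·K/W
  R'_conv,out = 1/(2πr h) = 1/(2π·0.0718·23.7) = 0.09353 m·K/W
R_calcium silicate = ΣR − ΣR_known = 0.7260 − 0.1022 = 0.6238 m·K/W
ln(r₂/r₁)/(2πk) = 0.6238 ⇒ k = 0.2326/(2π·0.6238) = 0.0593 W/m·K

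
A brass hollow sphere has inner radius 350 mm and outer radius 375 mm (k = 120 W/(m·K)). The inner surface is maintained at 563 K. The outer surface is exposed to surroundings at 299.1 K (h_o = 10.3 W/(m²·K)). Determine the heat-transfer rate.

Q = 4.79 kW

Treat each layer as a resistance in series:
  R_brass = (1/0.350 − 1/0.375)/(4πk) = 0.1905/(4π·120) = 1.263×10^-4 K/W
  R_conv,out = 1/(4πr²h) = 1/(4π·0.375²·10.3) = 0.05494 K/W
ΣR = 1.263×10^-4 + 0.05494 = 0.05507 K/W
Q = ΔT/ΣR = (563 K − 299.1 K)/0.05507 = 4790 W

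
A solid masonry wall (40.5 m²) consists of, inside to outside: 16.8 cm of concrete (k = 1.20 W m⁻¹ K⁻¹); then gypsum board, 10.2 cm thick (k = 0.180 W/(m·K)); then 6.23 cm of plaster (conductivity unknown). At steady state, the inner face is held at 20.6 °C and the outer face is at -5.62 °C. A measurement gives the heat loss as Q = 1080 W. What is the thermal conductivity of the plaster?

ΣR = ΔT/Q = |20.6 − -5.62|/1080 = 0.02428 K/W
Known resistances:
  R_concrete = L/(kA) = 0.168/(1.20·40.5) = 0.003457 K/W
  R_gypsum board = L/(kA) = 0.102/(0.180·40.5) = 0.01399 K/W
R_plaster = ΣR − ΣR_known = 0.02428 − 0.01745 = 0.006830 K/W
L/(kA) = 0.006830 ⇒ k = 0.0623/(0.006830·40.5) = 0.225 W/m·K

k = 0.225 W/m·K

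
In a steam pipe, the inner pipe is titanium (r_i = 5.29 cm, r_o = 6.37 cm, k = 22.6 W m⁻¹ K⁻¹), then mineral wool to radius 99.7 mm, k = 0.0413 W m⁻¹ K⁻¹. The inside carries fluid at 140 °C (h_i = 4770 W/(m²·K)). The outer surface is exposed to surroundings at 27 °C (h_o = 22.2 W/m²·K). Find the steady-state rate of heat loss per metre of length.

Treat each layer as a resistance in series:
  R'_conv,in = 1/(2πr h) = 1/(2π·0.0529·4770) = 6.307×10^-4 m·K/W
  R'_titanium = ln(0.0637/0.0529)/(2πk) = 0.1858/(2π·22.6) = 0.001308 m·K/W
  R'_mineral wool = ln(0.0997/0.0637)/(2πk) = 0.4480/(2π·0.0413) = 1.726 m·K/W
  R'_conv,out = 1/(2πr h) = 1/(2π·0.0997·22.2) = 0.07191 m·K/W
ΣR = 6.307×10^-4 + 0.001308 + 1.726 + 0.07191 = 1.800 m·K/W
Q' = ΔT/ΣR = (140 °C − 27 °C)/1.800 = 62.8 W/m

Q' = 62.8 W/m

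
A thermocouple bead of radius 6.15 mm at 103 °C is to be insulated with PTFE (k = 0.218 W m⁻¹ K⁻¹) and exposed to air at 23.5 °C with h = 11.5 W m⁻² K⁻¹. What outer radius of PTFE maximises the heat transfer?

r_cr = 3.79 cm

For a sphere, r_cr = 2k_ins/h = 2·0.218/11.5 = 0.0379 m = 3.79 cm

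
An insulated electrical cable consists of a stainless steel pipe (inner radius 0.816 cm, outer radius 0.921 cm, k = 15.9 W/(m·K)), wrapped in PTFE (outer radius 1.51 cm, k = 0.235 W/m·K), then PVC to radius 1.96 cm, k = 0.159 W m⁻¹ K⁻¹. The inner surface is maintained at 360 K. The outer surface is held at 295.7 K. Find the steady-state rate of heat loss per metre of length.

Q' = 108 W/m

Treat each layer as a resistance in series:
  R'_stainless steel = ln(0.00921/0.00816)/(2πk) = 0.1210/(2π·15.9) = 0.001212 m·K/W
  R'_PTFE = ln(0.0151/0.00921)/(2πk) = 0.4944/(2π·0.235) = 0.3348 m·K/W
  R'_PVC = ln(0.0196/0.0151)/(2πk) = 0.2608/(2π·0.159) = 0.2611 m·K/W
ΣR = 0.001212 + 0.3348 + 0.2611 = 0.5971 m·K/W
Q' = ΔT/ΣR = (360 K − 295.7 K)/0.5971 = 108 W/m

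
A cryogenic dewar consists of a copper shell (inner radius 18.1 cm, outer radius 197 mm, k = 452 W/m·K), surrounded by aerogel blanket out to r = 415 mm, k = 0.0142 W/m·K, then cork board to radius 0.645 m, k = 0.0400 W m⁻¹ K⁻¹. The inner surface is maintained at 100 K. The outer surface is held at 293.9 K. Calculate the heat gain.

Q = 11.6 W

Series thermal resistances, inner to outer:
  R_copper = (1/0.181 − 1/0.197)/(4πk) = 0.4487/(4π·452) = 7.900×10^-5 K/W
  R_aerogel blanket = (1/0.197 − 1/0.415)/(4πk) = 2.667/(4π·0.0142) = 14.94 K/W
  R_cork board = (1/0.415 − 1/0.645)/(4πk) = 0.8593/(4π·0.0400) = 1.709 K/W
ΣR = 7.900×10^-5 + 14.94 + 1.709 = 16.65 K/W
Q = ΔT/ΣR = (100 K − 293.9 K)/16.65 = -11.6 W
(Negative Q ⇒ heat flows inward; heat gain = 11.6 W.)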